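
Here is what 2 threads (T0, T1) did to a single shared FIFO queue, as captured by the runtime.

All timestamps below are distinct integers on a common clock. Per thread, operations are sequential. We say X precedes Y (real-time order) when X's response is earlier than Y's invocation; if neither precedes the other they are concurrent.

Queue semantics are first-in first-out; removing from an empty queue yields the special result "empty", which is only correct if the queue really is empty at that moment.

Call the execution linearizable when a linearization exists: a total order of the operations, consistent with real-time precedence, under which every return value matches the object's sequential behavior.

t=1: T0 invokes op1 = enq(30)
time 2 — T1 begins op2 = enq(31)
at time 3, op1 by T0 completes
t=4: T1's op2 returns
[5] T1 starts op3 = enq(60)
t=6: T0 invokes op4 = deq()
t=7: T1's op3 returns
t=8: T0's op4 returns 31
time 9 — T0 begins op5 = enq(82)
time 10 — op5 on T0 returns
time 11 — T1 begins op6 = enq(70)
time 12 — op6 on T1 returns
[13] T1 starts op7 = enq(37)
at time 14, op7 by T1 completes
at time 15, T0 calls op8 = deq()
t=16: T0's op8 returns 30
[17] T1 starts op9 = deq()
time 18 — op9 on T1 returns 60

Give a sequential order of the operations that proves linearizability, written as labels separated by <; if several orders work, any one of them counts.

step 1: op2 enq(31) — queue <31>
step 2: op1 enq(30) — queue <31,30>
step 3: op3 enq(60) — queue <31,30,60>
step 4: op4 deq() → 31 — queue <30,60>
step 5: op5 enq(82) — queue <30,60,82>
step 6: op6 enq(70) — queue <30,60,82,70>
step 7: op7 enq(37) — queue <30,60,82,70,37>
step 8: op8 deq() → 30 — queue <60,82,70,37>
step 9: op9 deq() → 60 — queue <82,70,37>

op2 < op1 < op3 < op4 < op5 < op6 < op7 < op8 < op9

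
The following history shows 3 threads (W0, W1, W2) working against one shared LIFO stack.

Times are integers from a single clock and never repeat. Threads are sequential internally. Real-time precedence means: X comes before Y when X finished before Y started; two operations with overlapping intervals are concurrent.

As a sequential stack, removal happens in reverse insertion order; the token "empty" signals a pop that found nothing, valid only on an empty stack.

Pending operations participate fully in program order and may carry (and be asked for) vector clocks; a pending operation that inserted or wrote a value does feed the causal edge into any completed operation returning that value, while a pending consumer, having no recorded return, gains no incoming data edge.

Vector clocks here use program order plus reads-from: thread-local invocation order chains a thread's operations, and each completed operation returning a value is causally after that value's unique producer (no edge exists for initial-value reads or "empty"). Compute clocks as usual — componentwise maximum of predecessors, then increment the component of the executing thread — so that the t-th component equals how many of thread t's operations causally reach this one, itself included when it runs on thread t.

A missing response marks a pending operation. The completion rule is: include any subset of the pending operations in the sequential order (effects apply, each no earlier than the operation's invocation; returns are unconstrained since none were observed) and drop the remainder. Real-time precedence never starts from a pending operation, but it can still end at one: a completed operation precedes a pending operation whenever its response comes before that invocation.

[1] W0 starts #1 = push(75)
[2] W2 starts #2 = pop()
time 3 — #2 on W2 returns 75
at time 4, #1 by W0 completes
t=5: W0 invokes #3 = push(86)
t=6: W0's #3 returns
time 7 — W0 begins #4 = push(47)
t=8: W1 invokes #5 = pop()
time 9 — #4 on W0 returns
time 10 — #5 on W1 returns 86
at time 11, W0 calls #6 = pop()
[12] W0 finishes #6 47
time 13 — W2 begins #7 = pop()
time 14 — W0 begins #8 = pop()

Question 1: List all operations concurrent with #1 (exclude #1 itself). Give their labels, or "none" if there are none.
Answer: #2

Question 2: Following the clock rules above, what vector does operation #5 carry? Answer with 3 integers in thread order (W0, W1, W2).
Answer: (2, 1, 0)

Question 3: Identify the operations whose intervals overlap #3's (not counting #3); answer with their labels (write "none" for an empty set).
Answer: none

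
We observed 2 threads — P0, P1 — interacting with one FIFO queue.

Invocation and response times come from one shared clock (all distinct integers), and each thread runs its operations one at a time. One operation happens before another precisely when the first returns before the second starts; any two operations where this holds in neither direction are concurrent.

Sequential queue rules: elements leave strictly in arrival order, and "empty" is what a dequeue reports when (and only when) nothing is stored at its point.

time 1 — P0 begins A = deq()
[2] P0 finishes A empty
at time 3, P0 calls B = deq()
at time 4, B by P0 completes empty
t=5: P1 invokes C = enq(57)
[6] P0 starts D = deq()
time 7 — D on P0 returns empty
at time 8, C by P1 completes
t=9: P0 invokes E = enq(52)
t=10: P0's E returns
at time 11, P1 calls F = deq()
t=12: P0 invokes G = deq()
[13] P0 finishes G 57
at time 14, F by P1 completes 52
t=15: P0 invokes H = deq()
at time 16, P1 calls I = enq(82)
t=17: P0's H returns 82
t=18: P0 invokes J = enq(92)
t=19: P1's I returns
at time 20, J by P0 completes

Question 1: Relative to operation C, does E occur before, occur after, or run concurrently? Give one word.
Answer: after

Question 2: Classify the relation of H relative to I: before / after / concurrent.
Answer: concurrent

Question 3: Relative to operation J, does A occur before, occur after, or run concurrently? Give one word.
Answer: before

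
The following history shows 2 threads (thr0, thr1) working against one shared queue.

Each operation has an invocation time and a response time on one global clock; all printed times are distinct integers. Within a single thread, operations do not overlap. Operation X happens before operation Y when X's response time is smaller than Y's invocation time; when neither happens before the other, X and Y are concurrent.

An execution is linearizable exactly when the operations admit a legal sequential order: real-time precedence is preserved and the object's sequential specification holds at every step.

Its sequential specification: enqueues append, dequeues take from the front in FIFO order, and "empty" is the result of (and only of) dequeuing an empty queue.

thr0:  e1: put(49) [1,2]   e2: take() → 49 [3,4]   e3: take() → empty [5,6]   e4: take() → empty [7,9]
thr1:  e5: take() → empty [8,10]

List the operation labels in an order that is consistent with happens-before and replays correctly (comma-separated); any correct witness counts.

step 1: e1 put(49) — queue <49>
step 2: e2 take() → 49 — queue <>
step 3: e3 take() → empty — queue <>
step 4: e4 take() → empty — queue <>
step 5: e5 take() → empty — queue <>

e1, e2, e3, e4, e5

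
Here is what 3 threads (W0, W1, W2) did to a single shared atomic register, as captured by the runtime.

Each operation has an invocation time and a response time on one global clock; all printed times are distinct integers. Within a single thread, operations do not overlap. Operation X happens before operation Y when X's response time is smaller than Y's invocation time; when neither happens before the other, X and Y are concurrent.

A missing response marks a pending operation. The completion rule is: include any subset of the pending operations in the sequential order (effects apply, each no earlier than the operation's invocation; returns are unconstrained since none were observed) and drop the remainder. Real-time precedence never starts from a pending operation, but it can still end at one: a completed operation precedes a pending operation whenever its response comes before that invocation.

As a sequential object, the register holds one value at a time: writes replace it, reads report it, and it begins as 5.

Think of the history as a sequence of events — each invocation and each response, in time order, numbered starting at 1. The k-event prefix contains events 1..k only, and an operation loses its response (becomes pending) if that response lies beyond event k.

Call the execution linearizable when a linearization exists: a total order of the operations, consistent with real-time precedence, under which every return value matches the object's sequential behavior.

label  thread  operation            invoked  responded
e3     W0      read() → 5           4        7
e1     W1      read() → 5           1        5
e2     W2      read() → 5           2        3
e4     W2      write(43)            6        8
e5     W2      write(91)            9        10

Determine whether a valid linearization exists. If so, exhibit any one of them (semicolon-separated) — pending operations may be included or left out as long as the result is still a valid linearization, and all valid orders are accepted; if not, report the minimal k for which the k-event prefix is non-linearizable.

step 1: e1 read() → 5 — value 5
step 2: e2 read() → 5 — value 5
step 3: e3 read() → 5 — value 5
step 4: e4 write(43) — value 43
step 5: e5 write(91) — value 91

linearizable — witness: e1; e2; e3; e4; e5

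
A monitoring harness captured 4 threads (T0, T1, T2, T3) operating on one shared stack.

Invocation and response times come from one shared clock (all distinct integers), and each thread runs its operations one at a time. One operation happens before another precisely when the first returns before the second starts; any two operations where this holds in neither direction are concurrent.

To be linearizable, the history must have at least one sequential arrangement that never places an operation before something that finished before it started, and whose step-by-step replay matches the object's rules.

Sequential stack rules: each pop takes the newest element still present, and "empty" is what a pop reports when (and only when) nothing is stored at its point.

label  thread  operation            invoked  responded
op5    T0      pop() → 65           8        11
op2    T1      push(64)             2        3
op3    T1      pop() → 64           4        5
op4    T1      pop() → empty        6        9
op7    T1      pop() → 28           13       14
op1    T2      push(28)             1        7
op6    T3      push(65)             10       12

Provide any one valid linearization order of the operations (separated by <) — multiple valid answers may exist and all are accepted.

op2 < op3 < op4 < op1 < op6 < op5 < op7

1. op2 push(64), leaving stack <64>
2. op3 pop() → 64, leaving stack <>
3. op4 pop() → empty, leaving stack <>
4. op1 push(28), leaving stack <28>
5. op6 push(65), leaving stack <28,65>
6. op5 pop() → 65, leaving stack <28>
7. op7 pop() → 28, leaving stack <>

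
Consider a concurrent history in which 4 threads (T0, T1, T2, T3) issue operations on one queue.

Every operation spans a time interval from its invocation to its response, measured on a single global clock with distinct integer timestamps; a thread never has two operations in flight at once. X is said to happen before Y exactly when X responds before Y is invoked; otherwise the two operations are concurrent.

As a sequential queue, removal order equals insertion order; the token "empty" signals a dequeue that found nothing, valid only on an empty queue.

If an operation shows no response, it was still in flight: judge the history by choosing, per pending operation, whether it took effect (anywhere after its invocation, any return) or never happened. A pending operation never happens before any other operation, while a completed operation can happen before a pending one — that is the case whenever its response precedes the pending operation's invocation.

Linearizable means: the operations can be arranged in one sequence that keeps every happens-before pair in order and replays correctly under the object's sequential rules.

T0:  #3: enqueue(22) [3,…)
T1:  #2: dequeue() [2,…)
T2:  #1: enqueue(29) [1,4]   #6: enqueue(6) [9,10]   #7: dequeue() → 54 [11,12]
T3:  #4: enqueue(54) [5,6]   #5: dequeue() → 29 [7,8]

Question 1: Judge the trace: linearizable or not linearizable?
a witness: #1, #3, #4, #5, #2, #6, #7
1. #1 enqueue(29), leaving queue <29>
2. #3 enqueue(22) (pending, included), leaving queue <29,22>
3. #4 enqueue(54), leaving queue <29,22,54>
4. #5 dequeue() → 29, leaving queue <22,54>
5. #2 dequeue() (pending, included), leaving queue <54>
6. #6 enqueue(6), leaving queue <54,6>
7. #7 dequeue() → 54, leaving queue <6>

linearizable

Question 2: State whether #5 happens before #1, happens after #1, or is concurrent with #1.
#5 spans [7,8], #1 spans [1,4]
resp(#1)=4 < inv(#5)=7

after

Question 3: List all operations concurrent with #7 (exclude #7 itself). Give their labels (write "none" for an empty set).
#7 spans [11,12]; an op avoiding the whole window 11..12 is ordered, any other is concurrent
#1 [1,4]: before
#2 [2,…): concurrent
#3 [3,…): concurrent
#4 [5,6]: before
#5 [7,8]: before
#6 [9,10]: before

#2, #3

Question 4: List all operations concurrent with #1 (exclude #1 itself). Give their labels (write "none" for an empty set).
overlap test against #1 [1,4]: concurrent iff the interval meets 1..4
#2 [2,…): concurrent
#3 [3,…): concurrent
#4 [5,6]: after
#5 [7,8]: after
#6 [9,10]: after
#7 [11,12]: after

#2, #3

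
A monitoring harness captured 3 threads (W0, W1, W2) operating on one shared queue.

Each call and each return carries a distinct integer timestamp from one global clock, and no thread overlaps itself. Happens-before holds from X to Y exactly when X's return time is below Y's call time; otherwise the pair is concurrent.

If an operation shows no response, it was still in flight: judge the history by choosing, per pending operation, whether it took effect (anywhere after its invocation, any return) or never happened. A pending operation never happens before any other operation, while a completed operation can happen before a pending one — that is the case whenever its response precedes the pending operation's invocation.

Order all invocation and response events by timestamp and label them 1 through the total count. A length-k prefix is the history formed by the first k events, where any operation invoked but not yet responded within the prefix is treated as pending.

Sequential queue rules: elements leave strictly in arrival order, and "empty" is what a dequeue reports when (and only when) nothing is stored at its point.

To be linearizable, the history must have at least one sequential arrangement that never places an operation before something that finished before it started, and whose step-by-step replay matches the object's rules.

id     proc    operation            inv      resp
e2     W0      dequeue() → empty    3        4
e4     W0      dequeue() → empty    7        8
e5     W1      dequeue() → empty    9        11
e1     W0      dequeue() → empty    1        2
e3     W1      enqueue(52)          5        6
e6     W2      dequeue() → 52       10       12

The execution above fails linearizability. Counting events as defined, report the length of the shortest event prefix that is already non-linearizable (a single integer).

8

events 1..7 are still linearizable — one witness is e1, e2, e3:
step 1: e1 dequeue() → empty — queue <>
step 2: e2 dequeue() → empty — queue <>
step 3: e3 enqueue(52) — queue <52>
with event 8 included (e4 responding at time 8), all real-time-consistent orders fail
sample order e1, e2, e3, e4 stalls at step 4 — e4 dequeue() → empty has no legal effect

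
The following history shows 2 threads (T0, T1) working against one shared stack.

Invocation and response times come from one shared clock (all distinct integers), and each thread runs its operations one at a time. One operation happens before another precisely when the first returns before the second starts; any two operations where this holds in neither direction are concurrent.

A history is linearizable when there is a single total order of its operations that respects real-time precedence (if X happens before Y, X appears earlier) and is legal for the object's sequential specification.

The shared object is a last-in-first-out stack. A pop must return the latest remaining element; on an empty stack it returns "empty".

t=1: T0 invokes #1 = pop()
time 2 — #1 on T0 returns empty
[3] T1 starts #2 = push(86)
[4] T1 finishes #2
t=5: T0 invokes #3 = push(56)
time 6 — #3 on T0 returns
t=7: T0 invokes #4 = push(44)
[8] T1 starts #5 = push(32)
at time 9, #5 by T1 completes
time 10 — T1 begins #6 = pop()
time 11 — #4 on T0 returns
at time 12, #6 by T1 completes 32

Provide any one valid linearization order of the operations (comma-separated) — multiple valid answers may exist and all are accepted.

1. #1 pop() → empty, leaving stack <>
2. #2 push(86), leaving stack <86>
3. #3 push(56), leaving stack <86,56>
4. #4 push(44), leaving stack <86,56,44>
5. #5 push(32), leaving stack <86,56,44,32>
6. #6 pop() → 32, leaving stack <86,56,44>

#1, #2, #3, #4, #5, #6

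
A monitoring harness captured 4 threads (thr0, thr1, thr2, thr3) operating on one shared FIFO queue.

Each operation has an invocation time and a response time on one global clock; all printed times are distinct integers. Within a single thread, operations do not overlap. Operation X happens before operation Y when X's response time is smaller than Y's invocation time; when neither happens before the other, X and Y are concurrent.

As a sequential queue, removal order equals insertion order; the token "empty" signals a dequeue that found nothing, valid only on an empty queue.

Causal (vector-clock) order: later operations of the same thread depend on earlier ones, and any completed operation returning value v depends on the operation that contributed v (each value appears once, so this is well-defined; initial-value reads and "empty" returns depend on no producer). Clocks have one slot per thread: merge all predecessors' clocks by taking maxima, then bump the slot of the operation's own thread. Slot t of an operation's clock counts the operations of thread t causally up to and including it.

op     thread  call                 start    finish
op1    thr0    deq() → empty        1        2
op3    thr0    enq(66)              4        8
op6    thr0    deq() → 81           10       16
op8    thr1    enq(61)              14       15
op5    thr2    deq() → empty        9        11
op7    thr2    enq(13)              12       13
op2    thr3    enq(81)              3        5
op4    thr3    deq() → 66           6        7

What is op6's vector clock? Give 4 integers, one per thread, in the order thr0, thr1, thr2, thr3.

(3, 0, 0, 1)

op2 (invocation 3): nothing precedes it; thr3's component alone gives (0, 0, 0, 1)
op5 (invocation 9): nothing precedes it; thr2's component alone gives (0, 0, 1, 0)
op8 (invocation 14): nothing precedes it; thr1's component alone gives (0, 1, 0, 0)
op1 (invocation 1): nothing precedes it; thr0's component alone gives (1, 0, 0, 0)
from VC(op5)=(0, 0, 1, 0), op7 (invoked 12) maxes components and bumps thr2 → (0, 0, 2, 0)
from VC(op1)=(1, 0, 0, 0), op3 (invoked 4) maxes components and bumps thr0 → (2, 0, 0, 0)
from VC(op2)=(0, 0, 0, 1), VC(op3)=(2, 0, 0, 0), op4 (invoked 6) maxes components and bumps thr3 → (2, 0, 0, 2)
from VC(op2)=(0, 0, 0, 1), VC(op3)=(2, 0, 0, 0), op6 (invoked 10) maxes components and bumps thr0 → (3, 0, 0, 1)
target: VC(op6) = (3, 0, 0, 1)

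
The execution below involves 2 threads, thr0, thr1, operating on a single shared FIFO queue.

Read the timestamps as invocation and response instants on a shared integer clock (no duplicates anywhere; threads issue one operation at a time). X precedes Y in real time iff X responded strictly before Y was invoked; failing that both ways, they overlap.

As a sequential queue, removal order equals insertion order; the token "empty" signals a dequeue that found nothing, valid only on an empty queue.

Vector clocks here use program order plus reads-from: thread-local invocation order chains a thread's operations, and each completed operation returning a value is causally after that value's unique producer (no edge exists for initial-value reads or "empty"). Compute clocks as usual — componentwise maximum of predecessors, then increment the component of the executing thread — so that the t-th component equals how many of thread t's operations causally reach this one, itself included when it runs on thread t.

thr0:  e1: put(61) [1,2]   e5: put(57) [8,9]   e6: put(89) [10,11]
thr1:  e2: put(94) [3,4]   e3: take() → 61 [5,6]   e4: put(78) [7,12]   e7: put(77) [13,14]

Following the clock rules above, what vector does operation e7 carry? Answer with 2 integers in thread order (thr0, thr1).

(1, 4)

no predecessors for e2 (invoked 3): thr1 increments from zero → (0, 1)
no predecessors for e1 (invoked 1): thr0 increments from zero → (1, 0)
from VC(e1)=(1, 0), e5 (invoked 8) maxes components and bumps thr0 → (2, 0)
from VC(e1)=(1, 0), VC(e2)=(0, 1), e3 (invoked 5) maxes components and bumps thr1 → (1, 2)
from VC(e5)=(2, 0), e6 (invoked 10) maxes components and bumps thr0 → (3, 0)
from VC(e3)=(1, 2), e4 (invoked 7) maxes components and bumps thr1 → (1, 3)
from VC(e4)=(1, 3), e7 (invoked 13) maxes components and bumps thr1 → (1, 4)
target: VC(e7) = (1, 4)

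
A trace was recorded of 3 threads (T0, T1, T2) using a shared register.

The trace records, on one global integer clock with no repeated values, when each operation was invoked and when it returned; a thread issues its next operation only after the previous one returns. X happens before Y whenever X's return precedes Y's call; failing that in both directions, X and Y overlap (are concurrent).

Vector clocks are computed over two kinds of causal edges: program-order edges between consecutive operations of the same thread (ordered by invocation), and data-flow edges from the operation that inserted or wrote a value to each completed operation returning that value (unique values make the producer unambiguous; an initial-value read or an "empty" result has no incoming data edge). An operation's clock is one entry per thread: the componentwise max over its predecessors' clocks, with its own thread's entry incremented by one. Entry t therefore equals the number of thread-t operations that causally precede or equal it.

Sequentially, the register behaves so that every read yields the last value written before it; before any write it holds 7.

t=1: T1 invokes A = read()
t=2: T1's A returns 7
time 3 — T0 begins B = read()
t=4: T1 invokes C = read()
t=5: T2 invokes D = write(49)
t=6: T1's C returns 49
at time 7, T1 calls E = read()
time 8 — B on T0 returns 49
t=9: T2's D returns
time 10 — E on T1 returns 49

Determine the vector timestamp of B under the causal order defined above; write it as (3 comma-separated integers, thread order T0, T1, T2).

D, invoked 5, has no incoming edges; only T2's bump applies → (0, 0, 1)
A, invoked 1, has no incoming edges; only T1's bump applies → (0, 1, 0)
invoked at 3, B merges VC(D)=(0, 0, 1) and bumps T0's slot → (1, 0, 1)
invoked at 4, C merges VC(A)=(0, 1, 0), VC(D)=(0, 0, 1) and bumps T1's slot → (0, 2, 1)
invoked at 7, E merges VC(C)=(0, 2, 1), VC(D)=(0, 0, 1) and bumps T1's slot → (0, 3, 1)
target: VC(B) = (1, 0, 1)

(1, 0, 1)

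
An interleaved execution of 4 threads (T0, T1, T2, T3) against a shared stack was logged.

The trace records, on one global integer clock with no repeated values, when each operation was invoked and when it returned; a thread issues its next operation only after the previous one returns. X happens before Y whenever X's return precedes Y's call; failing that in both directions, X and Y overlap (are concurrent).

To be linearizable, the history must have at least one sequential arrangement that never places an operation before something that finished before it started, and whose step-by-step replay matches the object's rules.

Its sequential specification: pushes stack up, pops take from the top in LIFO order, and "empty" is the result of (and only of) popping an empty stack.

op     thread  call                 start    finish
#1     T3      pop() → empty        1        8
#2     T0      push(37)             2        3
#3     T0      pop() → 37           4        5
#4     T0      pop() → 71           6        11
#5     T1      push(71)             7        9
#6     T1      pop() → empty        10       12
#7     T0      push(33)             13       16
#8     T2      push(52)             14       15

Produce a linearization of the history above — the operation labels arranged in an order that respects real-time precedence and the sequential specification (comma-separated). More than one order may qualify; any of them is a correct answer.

#1, #2, #3, #5, #4, #6, #7, #8

step 1: #1 pop() → empty — stack <>
step 2: #2 push(37) — stack <37>
step 3: #3 pop() → 37 — stack <>
step 4: #5 push(71) — stack <71>
step 5: #4 pop() → 71 — stack <>
step 6: #6 pop() → empty — stack <>
step 7: #7 push(33) — stack <33>
step 8: #8 push(52) — stack <33,52>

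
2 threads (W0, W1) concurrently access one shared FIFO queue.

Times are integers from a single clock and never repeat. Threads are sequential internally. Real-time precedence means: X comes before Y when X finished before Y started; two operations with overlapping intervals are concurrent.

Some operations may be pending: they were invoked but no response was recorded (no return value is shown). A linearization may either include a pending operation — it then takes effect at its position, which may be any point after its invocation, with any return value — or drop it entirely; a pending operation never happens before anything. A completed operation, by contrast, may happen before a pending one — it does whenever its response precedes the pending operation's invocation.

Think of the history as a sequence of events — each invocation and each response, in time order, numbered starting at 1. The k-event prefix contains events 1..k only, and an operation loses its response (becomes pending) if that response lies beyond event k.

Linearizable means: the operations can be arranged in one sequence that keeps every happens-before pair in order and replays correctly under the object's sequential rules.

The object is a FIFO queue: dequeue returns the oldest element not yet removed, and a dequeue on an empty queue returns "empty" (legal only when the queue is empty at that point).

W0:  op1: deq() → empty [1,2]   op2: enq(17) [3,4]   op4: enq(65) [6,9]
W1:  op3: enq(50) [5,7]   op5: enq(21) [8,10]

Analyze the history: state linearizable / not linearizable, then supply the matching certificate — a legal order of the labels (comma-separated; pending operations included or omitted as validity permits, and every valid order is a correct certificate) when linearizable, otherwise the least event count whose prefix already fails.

after step 1 (op1 deq() → empty): queue <>
after step 2 (op2 enq(17)): queue <17>
after step 3 (op3 enq(50)): queue <17,50>
after step 4 (op4 enq(65)): queue <17,50,65>
after step 5 (op5 enq(21)): queue <17,50,65,21>

linearizable — witness: op1, op2, op3, op4, op5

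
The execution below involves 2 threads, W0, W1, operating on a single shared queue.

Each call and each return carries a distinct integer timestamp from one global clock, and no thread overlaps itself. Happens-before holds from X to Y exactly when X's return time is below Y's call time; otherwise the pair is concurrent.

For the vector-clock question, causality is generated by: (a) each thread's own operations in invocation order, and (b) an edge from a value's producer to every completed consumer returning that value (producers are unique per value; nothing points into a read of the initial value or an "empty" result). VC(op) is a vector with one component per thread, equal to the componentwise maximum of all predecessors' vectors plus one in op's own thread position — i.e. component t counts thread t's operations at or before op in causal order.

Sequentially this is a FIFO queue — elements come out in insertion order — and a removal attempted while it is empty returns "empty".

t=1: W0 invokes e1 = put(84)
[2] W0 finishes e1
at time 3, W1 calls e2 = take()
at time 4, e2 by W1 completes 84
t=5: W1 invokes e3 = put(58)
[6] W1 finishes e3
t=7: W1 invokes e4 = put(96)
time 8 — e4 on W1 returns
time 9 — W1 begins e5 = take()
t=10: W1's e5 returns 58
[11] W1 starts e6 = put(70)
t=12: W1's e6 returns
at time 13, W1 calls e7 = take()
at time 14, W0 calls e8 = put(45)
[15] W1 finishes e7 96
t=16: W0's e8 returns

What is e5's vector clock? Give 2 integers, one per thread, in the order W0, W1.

no predecessors for e1 (invoked 1): W0 increments from zero → (1, 0)
from VC(e1)=(1, 0), e2 (invoked 3) maxes components and bumps W1 → (1, 1)
from VC(e1)=(1, 0), e8 (invoked 14) maxes components and bumps W0 → (2, 0)
from VC(e2)=(1, 1), e3 (invoked 5) maxes components and bumps W1 → (1, 2)
from VC(e3)=(1, 2), e4 (invoked 7) maxes components and bumps W1 → (1, 3)
from VC(e3)=(1, 2), VC(e4)=(1, 3), e5 (invoked 9) maxes components and bumps W1 → (1, 4)
from VC(e5)=(1, 4), e6 (invoked 11) maxes components and bumps W1 → (1, 5)
from VC(e4)=(1, 3), VC(e6)=(1, 5), e7 (invoked 13) maxes components and bumps W1 → (1, 6)
target: VC(e5) = (1, 4)

(1, 4)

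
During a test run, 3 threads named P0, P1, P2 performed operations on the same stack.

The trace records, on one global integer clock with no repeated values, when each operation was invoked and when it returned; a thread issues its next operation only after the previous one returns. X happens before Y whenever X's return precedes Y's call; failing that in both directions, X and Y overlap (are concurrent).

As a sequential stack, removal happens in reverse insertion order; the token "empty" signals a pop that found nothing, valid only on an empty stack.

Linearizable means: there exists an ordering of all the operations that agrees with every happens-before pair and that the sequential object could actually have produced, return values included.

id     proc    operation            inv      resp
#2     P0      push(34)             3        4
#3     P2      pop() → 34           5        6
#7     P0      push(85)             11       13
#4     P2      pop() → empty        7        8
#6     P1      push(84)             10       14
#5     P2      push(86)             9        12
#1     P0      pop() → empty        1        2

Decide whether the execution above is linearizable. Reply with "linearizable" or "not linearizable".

witness order: #1, #2, #3, #4, #5, #6, #7
1. #1 pop() → empty, leaving stack <>
2. #2 push(34), leaving stack <34>
3. #3 pop() → 34, leaving stack <>
4. #4 pop() → empty, leaving stack <>
5. #5 push(86), leaving stack <86>
6. #6 push(84), leaving stack <86,84>
7. #7 push(85), leaving stack <86,84,85>

linearizable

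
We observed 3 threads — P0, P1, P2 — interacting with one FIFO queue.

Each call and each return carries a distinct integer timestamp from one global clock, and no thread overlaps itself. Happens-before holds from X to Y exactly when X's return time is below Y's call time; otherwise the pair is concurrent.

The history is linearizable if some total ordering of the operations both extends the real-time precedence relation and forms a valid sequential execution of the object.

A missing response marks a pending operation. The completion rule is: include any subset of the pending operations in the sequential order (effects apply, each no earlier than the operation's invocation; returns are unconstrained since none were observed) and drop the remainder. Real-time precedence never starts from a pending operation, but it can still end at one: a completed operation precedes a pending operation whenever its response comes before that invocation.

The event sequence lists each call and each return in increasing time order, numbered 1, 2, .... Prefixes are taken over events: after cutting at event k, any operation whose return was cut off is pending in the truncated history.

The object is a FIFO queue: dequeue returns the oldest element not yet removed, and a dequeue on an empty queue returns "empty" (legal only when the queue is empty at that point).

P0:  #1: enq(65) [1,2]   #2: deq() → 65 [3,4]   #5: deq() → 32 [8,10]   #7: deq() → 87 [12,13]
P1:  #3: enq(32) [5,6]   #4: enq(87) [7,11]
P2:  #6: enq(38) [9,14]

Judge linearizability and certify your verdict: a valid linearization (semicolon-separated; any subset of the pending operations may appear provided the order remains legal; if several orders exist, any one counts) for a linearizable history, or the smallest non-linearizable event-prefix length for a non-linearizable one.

after step 1 (#1 enq(65)): queue <65>
after step 2 (#2 deq() → 65): queue <>
after step 3 (#3 enq(32)): queue <32>
after step 4 (#4 enq(87)): queue <32,87>
after step 5 (#5 deq() → 32): queue <87>
after step 6 (#6 enq(38)): queue <87,38>
after step 7 (#7 deq() → 87): queue <38>

linearizable — witness: #1; #2; #3; #4; #5; #6; #7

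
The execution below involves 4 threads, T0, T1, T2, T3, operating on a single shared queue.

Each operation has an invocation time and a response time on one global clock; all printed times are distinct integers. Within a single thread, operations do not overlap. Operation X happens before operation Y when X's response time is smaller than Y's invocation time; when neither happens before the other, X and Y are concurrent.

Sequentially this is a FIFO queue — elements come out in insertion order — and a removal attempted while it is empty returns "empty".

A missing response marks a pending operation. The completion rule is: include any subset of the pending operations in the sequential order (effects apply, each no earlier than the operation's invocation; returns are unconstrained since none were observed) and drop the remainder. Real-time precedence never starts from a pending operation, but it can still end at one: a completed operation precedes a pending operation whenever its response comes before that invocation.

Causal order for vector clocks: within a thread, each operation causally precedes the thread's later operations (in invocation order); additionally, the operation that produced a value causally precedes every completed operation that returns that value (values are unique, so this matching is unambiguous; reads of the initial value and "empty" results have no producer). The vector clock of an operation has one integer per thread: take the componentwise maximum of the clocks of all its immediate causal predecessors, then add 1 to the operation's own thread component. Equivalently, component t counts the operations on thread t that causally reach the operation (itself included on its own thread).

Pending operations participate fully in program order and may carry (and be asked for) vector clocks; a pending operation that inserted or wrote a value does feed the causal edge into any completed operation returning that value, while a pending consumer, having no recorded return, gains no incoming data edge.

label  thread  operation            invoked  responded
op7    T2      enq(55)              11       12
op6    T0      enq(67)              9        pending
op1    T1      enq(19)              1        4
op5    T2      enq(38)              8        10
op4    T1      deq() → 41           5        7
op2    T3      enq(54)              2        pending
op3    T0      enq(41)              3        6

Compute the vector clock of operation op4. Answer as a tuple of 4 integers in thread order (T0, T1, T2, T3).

(1, 2, 0, 0)

VC(op2, invoked at 2): no causal predecessors; +1 on T3 → (0, 0, 0, 1)
VC(op5, invoked at 8): no causal predecessors; +1 on T2 → (0, 0, 1, 0)
VC(op1, invoked at 1): no causal predecessors; +1 on T1 → (0, 1, 0, 0)
VC(op3, invoked at 3): no causal predecessors; +1 on T0 → (1, 0, 0, 0)
op7 (invocation 11): componentwise max over VC(op5)=(0, 0, 1, 0), +1 at T2, giving (0, 0, 2, 0)
op6 (invocation 9): componentwise max over VC(op3)=(1, 0, 0, 0), +1 at T0, giving (2, 0, 0, 0)
op4 (invocation 5): componentwise max over VC(op1)=(0, 1, 0, 0), VC(op3)=(1, 0, 0, 0), +1 at T1, giving (1, 2, 0, 0)
target: VC(op4) = (1, 2, 0, 0)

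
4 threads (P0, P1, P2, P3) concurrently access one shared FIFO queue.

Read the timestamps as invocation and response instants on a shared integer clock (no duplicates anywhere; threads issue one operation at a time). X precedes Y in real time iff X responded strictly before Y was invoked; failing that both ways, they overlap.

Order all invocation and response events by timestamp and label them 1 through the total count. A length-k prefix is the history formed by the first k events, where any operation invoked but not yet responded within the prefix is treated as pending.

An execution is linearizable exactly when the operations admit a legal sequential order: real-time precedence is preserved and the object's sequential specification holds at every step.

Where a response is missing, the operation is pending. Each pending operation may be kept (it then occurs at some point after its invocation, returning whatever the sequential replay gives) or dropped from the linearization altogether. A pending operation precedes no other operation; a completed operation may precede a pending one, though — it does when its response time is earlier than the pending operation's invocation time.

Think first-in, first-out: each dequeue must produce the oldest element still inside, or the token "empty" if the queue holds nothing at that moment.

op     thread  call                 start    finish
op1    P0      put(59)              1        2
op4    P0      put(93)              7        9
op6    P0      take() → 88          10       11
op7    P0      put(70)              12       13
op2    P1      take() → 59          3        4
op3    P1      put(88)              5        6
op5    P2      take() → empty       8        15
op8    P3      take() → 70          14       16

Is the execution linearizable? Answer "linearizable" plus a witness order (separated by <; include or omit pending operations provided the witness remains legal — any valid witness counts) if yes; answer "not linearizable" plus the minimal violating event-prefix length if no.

not linearizable — minimal violating prefix: 15 events

the violation lands at event 15, op5's response at time 15: events 1..14 linearize, events 1..15 do not
7 completed operations, 4 real-time-consistent orders — every FIFO queue replay fails
no escape via the 1 pending operation (op8): every completion choice fails
take op1, op2, op3, op4, op5, op6, op7 (pending dropped): step 5 already fails, because op5 take() → empty cannot occur there
take op1, op2, op3, op4, op6, op5, op7 (pending dropped): step 6 already fails, because op5 take() → empty cannot occur there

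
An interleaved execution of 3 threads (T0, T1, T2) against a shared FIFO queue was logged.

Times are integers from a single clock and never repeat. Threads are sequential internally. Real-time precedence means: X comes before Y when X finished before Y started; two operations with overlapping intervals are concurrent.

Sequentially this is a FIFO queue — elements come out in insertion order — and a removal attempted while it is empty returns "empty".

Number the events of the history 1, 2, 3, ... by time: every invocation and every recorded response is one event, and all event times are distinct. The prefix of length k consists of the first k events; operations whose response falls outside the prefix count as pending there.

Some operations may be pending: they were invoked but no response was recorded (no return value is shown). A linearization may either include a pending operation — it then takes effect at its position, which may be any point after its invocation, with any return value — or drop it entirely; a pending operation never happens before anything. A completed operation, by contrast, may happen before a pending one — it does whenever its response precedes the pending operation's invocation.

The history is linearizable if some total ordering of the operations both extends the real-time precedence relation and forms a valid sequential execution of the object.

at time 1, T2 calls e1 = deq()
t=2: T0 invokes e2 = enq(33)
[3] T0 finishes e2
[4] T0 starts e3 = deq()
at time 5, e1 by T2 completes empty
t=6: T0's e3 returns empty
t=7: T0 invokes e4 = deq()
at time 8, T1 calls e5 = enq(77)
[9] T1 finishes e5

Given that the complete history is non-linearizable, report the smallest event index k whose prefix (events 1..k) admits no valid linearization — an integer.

6

one valid order for events 1..5 is e1, e2:
step 1: e1 deq() → empty — queue <>
step 2: e2 enq(33) — queue <33>
include event 6 — e3 responding at 6 — and every candidate order breaks
take e1, e2, e3: step 3 already fails, because e3 deq() → empty cannot occur there
take e2, e1, e3: step 2 already fails, because e1 deq() → empty cannot occur there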